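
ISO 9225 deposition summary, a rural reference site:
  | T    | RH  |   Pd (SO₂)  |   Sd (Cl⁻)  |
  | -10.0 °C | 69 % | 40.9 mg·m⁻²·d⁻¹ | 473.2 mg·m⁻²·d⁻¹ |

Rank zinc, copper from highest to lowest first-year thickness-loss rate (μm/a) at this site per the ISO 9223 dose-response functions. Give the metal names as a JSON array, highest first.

["zinc", "copper"]

zinc: f(T) = +0.038·(T−10) [T≤10 °C] = -0.7600
  Pd branch = 0.0129·Pd^0.44·e^(0.046·RH+f) = 0.7381 μm/a
  Cl⁻ term: 0.0175·473.2^0.57·exp(0.008·69+0.085·-10.0) = 0.4349
  sum: 0.7381 + 0.4349 → r_corr = 1.173 μm/a
copper: T≤10 °C ⇒ hinge +0.126·(-10.0−10) = -2.5200
  SO₂ term: 0.0053·40.9^0.26·exp(0.059·69-2.5200) = 0.0656
  Sd branch = 0.01025·Sd^0.27·e^(0.036·RH+0.049·T) = 0.3972 μm/a
  r_corr = 0.0656 + 0.3972 = 0.4628 μm/a
Ordering by μm/a: zinc (1.17) > copper (0.463)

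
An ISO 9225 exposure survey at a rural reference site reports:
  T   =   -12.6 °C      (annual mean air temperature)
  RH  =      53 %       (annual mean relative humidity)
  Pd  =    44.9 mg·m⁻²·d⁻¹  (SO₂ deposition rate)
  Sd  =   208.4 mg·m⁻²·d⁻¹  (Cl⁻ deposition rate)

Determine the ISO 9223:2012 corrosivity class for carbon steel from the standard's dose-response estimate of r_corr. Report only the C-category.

carbon steel: f(T) = +0.150·(T−10) [T≤10 °C] = -3.3900
  sulphur-dioxide contribution → 1.245 μm/a
  chloride contribution → 9.705 μm/a
  ⇒ r_corr(carbon steel) = 10.95 μm/a
ISO 9223 Table 2 (carbon steel): 1.3 < 11 ≤ 25 μm/a ⇒ C2

C2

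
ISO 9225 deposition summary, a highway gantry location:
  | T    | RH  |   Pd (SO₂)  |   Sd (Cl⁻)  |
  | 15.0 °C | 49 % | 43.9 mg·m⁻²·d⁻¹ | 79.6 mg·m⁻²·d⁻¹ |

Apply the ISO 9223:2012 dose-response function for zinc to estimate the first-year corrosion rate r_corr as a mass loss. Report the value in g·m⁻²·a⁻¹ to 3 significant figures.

r_corr = 11.3 g·m⁻²·a⁻¹

zinc: f(T) = -0.071·(T−10) [T>10 °C] = -0.3550
  SO₂ term: 0.0129·43.9^0.44·exp(0.046·49-0.3550) = 0.455
  Sd branch = 0.0175·Sd^0.57·e^(0.008·RH+0.085·T) = 1.123 μm/a
  r_corr = 0.455 + 1.123 = 1.578 μm/a
Convert to mass loss: 1.578 μm/a × 7.14 g/cm³ = 11.27 g·m⁻²·a⁻¹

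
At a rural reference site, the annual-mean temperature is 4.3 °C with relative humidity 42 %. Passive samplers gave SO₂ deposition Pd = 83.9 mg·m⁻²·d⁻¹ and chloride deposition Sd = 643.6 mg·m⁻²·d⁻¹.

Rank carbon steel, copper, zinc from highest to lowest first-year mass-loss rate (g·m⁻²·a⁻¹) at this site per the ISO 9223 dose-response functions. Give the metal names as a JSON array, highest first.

["carbon steel", "zinc", "copper"]

carbon steel: temperature factor f = +0.150·(-5.7) = -0.8550
  sulphur-dioxide contribution → 17.45 μm/a
  chloride contribution → 26.7 μm/a
  ⇒ r_corr(carbon steel) = 44.15 μm/a
  mass loss = 44.15 μm/a × 7.85 g/cm³ = 346.6 g·m⁻²·a⁻¹
copper: f(T) = +0.126·(T−10) [T≤10 °C] = -0.7182
  sulphur-dioxide contribution → 0.09744 μm/a
  chloride contribution → 0.329 μm/a
  ⇒ r_corr(copper) = 0.4264 μm/a
  mass loss = 0.4264 μm/a × 8.96 g/cm³ = 3.821 g·m⁻²·a⁻¹
zinc: temperature factor f = +0.038·(-5.7) = -0.2166
  sulphur-dioxide contribution → 0.5035 μm/a
  chloride contribution → 1.408 μm/a
  ⇒ r_corr(zinc) = 1.912 μm/a
  mass loss = 1.912 μm/a × 7.14 g/cm³ = 13.65 g·m⁻²·a⁻¹
Ordering by g·m⁻²·a⁻¹: carbon steel (347) > zinc (13.6) > copper (3.82)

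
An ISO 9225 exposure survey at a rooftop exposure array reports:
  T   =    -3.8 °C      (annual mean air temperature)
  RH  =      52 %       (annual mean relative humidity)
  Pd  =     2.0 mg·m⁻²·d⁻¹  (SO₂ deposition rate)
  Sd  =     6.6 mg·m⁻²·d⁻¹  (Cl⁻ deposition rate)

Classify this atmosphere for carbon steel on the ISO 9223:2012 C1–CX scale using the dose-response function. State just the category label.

carbon steel: f(T) = +0.150·(T−10) [T≤10 °C] = -2.0700
  SO₂ term: 1.77·2.0^0.52·exp(0.02·52-2.0700) = 0.9061
  Sd branch = 0.102·Sd^0.62·e^(0.033·RH+0.04·T) = 1.57 μm/a
  r_corr = 0.9061 + 1.57 = 2.476 μm/a
ISO 9223 Table 2 (carbon steel): 1.3 < 2.48 ≤ 25 μm/a ⇒ C2

C2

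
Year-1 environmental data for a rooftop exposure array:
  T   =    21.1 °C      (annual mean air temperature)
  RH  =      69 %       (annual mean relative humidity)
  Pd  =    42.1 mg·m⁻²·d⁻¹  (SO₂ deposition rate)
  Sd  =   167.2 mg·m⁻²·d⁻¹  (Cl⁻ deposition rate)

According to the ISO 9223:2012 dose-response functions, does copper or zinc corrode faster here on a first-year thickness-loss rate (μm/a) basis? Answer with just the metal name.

copper: temperature factor f = -0.080·(11.1) = -0.8880
  sulphur-dioxide contribution → 0.338 μm/a
  chloride contribution → 1.377 μm/a
  total first-year rate 1.715 μm/a
zinc: temperature factor f = -0.071·(11.1) = -0.7881
  sulphur-dioxide contribution → 0.7269 μm/a
  chloride contribution → 3.38 μm/a
  total first-year rate 4.107 μm/a
Ordering by μm/a: zinc (4.11) > copper (1.71)

zinc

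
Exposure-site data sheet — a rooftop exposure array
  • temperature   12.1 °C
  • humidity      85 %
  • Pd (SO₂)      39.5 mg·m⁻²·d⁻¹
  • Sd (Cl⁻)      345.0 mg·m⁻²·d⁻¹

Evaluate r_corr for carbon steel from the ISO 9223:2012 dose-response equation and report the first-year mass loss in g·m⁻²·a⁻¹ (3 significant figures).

r_corr = 1.26e+03 g·m⁻²·a⁻¹

carbon steel: temperature factor f = -0.054·(2.1) = -0.1134
  Pd branch = 1.77·Pd^0.52·e^(0.02·RH+f) = 58.51 μm/a
  Sd branch = 0.102·Sd^0.62·e^(0.033·RH+0.04·T) = 102.4 μm/a
  sum: 58.51 + 102.4 → r_corr = 160.9 μm/a
Convert to mass loss: 160.9 μm/a × 7.85 g/cm³ = 1263 g·m⁻²·a⁻¹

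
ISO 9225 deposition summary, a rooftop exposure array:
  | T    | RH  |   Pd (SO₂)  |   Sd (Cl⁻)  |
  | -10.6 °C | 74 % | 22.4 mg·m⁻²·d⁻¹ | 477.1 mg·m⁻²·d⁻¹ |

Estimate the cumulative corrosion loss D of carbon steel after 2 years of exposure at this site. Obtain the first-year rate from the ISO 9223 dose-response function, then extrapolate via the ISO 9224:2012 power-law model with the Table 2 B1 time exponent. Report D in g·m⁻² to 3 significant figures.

carbon steel: temperature factor f = +0.150·(-20.6) = -3.0900
  SO₂ term: 1.77·22.4^0.52·exp(0.02·74-3.0900) = 1.782
  Cl⁻ term: 0.102·477.1^0.62·exp(0.033·74+0.04·-10.6) = 35.14
  sum: 1.782 + 35.14 → r_corr = 36.92 μm/a
Long-term exponent b (ISO 9224 Table 2, B1) = 0.523
  D(2) = 36.92 × 2^0.523 = 36.92 × 1.437 = 53.05 μm
  Mass loss = 53.05 μm × 7.85 g/cm³ = 416.4 g·m⁻²

D(2) = 416 g·m⁻²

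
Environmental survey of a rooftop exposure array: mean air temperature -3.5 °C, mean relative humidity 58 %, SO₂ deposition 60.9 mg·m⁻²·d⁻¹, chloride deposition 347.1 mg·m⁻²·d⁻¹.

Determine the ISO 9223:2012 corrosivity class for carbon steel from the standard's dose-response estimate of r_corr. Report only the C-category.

carbon steel: f(T) = +0.150·(T−10) [T≤10 °C] = -2.0250
  SO₂ term: 1.77·60.9^0.52·exp(0.02·58-2.0250) = 6.314
  Sd branch = 0.102·Sd^0.62·e^(0.033·RH+0.04·T) = 22.6 μm/a
  sum: 6.314 + 22.6 → r_corr = 28.91 μm/a
ISO 9223 Table 2 (carbon steel): 25 < 28.9 ≤ 50 μm/a ⇒ C3

C3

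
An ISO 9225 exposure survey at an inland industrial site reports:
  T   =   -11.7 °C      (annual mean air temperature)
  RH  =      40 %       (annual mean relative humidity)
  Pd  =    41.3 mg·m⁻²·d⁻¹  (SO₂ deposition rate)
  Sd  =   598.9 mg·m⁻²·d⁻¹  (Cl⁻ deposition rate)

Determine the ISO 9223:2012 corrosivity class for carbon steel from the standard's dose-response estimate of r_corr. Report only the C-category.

carbon steel: temperature factor f = +0.150·(-21.7) = -3.2550
  sulphur-dioxide contribution → 1.052 μm/a
  chloride contribution → 12.61 μm/a
  total first-year rate 13.66 μm/a
Category bounds: 1.3…25 μm/a bracket r_corr ⇒ C2

C2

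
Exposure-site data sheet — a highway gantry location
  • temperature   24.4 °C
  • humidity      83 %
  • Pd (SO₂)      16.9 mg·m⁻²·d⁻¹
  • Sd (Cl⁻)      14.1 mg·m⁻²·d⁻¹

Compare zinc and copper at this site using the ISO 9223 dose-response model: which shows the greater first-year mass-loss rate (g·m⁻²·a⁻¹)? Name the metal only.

copper

zinc: temperature factor f = -0.071·(14.4) = -1.0224
  sulphur-dioxide contribution → 0.7328 μm/a
  chloride contribution → 1.222 μm/a
  total first-year rate 1.955 μm/a
  mass loss = 1.955 μm/a × 7.14 g/cm³ = 13.96 g·m⁻²·a⁻¹
copper: temperature factor f = -0.080·(14.4) = -1.1520
  sulphur-dioxide contribution → 0.4677 μm/a
  chloride contribution → 1.374 μm/a
  ⇒ r_corr(copper) = 1.842 μm/a
  mass loss = 1.842 μm/a × 8.96 g/cm³ = 16.5 g·m⁻²·a⁻¹
Ordering by g·m⁻²·a⁻¹: copper (16.5) > zinc (14)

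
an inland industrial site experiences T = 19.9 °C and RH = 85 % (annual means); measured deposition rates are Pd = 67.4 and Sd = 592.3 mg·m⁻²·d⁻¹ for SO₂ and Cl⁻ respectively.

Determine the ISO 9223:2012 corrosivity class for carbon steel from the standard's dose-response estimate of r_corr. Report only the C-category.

carbon steel: T>10 °C ⇒ hinge -0.054·(19.9−10) = -0.5346
  Pd branch = 1.77·Pd^0.52·e^(0.02·RH+f) = 50.7 μm/a
  Cl⁻ term: 0.102·592.3^0.62·exp(0.033·85+0.04·19.9) = 195.6
  sum: 50.7 + 195.6 → r_corr = 246.3 μm/a
246 μm/a falls in (200, 700] for carbon steel → category CX

CX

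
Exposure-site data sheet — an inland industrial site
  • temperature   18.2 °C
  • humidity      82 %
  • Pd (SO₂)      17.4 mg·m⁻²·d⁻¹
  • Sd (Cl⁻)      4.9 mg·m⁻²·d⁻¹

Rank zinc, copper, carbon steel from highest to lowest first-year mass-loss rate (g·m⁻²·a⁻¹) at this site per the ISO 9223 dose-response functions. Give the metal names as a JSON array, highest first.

["carbon steel", "copper", "zinc"]

zinc: temperature factor f = -0.071·(8.2) = -0.5822
  sulphur-dioxide contribution → 1.101 μm/a
  chloride contribution → 0.3919 μm/a
  ⇒ r_corr(zinc) = 1.493 μm/a
  mass loss = 1.493 μm/a × 7.14 g/cm³ = 10.66 g·m⁻²·a⁻¹
copper: temperature factor f = -0.080·(8.2) = -0.6560
  sulphur-dioxide contribution → 0.7295 μm/a
  chloride contribution → 0.7352 μm/a
  total first-year rate 1.465 μm/a
  mass loss = 1.465 μm/a × 8.96 g/cm³ = 13.12 g·m⁻²·a⁻¹
carbon steel: f(T) = -0.054·(T−10) [T>10 °C] = -0.4428
  sulphur-dioxide contribution → 25.88 μm/a
  chloride contribution → 8.47 μm/a
  ⇒ r_corr(carbon steel) = 34.35 μm/a
  mass loss = 34.35 μm/a × 7.85 g/cm³ = 269.7 g·m⁻²·a⁻¹
Ordering by g·m⁻²·a⁻¹: carbon steel (270) > copper (13.1) > zinc (10.7)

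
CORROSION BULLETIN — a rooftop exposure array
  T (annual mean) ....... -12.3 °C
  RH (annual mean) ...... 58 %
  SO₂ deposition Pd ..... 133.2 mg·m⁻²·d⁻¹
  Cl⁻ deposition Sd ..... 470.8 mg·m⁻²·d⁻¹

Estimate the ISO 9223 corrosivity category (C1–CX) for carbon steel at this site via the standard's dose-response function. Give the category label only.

carbon steel: f(T) = +0.150·(T−10) [T≤10 °C] = -3.3450
  sulphur-dioxide contribution → 2.534 μm/a
  chloride contribution → 19.2 μm/a
  total first-year rate 21.73 μm/a
Category bounds: 1.3…25 μm/a bracket r_corr ⇒ C2

C2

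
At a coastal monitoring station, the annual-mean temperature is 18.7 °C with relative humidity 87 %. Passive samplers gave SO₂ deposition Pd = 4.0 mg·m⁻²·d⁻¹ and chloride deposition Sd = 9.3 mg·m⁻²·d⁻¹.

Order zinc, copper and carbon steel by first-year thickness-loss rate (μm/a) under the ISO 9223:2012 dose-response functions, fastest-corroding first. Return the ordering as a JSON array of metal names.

zinc: f(T) = -0.071·(T−10) [T>10 °C] = -0.6177
  Pd branch = 0.0129·Pd^0.44·e^(0.046·RH+f) = 0.7003 μm/a
  Sd branch = 0.0175·Sd^0.57·e^(0.008·RH+0.085·T) = 0.6133 μm/a
  sum: 0.7003 + 0.6133 → r_corr = 1.314 μm/a
copper: T>10 °C ⇒ hinge -0.080·(18.7−10) = -0.6960
  SO₂ term: 0.0053·4.0^0.26·exp(0.059·87-0.6960) = 0.6424
  Sd branch = 0.01025·Sd^0.27·e^(0.036·RH+0.049·T) = 1.072 μm/a
  sum: 0.6424 + 1.072 → r_corr = 1.715 μm/a
carbon steel: f(T) = -0.054·(T−10) [T>10 °C] = -0.4698
  Pd branch = 1.77·Pd^0.52·e^(0.02·RH+f) = 12.96 μm/a
  Sd branch = 0.102·Sd^0.62·e^(0.033·RH+0.04·T) = 15.16 μm/a
  sum: 12.96 + 15.16 → r_corr = 28.12 μm/a
Ordering by μm/a: carbon steel (28.1) > copper (1.71) > zinc (1.31)

["carbon steel", "copper", "zinc"]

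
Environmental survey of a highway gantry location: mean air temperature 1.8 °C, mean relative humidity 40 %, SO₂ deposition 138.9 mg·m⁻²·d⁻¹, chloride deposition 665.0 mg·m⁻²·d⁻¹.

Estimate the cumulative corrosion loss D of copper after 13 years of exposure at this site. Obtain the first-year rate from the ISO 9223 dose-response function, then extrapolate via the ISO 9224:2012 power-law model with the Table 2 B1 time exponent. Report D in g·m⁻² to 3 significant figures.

D(13) = 17.1 g·m⁻²

copper: temperature factor f = +0.126·(-8.2) = -1.0332
  Pd branch = 0.0053·Pd^0.26·e^(0.059·RH+f) = 0.07204 μm/a
  Cl⁻ term: 0.01025·665.0^0.27·exp(0.036·40+0.049·1.8) = 0.2733
  sum: 0.07204 + 0.2733 → r_corr = 0.3453 μm/a
ISO 9224: D(t) = r_corr · t^b with b = 0.667 (copper, B1)
  D(13) = 0.3453 × 13^0.667 = 0.3453 × 5.534 = 1.911 μm
  Mass loss = 1.911 μm × 8.96 g/cm³ = 17.12 g·m⁻²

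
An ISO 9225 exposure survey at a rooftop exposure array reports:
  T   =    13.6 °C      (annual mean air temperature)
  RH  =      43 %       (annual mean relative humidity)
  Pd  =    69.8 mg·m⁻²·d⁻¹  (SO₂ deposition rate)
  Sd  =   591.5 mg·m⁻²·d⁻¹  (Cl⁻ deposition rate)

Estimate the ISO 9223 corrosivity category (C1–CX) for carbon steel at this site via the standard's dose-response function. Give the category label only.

carbon steel: temperature factor f = -0.054·(3.6) = -0.1944
  sulphur-dioxide contribution → 31.32 μm/a
  chloride contribution → 38 μm/a
  ⇒ r_corr(carbon steel) = 69.32 μm/a
ISO 9223 Table 2 (carbon steel): 50 < 69.3 ≤ 80 μm/a ⇒ C4

C4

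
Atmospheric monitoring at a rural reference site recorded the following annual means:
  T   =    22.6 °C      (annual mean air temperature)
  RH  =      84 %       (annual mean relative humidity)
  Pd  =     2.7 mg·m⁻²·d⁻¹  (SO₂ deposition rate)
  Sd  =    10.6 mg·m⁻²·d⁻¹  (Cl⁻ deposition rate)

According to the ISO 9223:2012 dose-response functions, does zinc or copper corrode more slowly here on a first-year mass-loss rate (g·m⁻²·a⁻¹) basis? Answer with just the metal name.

zinc

zinc: temperature factor f = -0.071·(12.6) = -0.8946
  Pd branch = 0.0129·Pd^0.44·e^(0.046·RH+f) = 0.389 μm/a
  Cl⁻ term: 0.0175·10.6^0.57·exp(0.008·84+0.085·22.6) = 0.8986
  r_corr = 0.389 + 0.8986 = 1.288 μm/a
  mass loss = 1.288 μm/a × 7.14 g/cm³ = 9.194 g·m⁻²·a⁻¹
copper: T>10 °C ⇒ hinge -0.080·(22.6−10) = -1.0080
  Pd branch = 0.0053·Pd^0.26·e^(0.059·RH+f) = 0.3557 μm/a
  Cl⁻ term: 0.01025·10.6^0.27·exp(0.036·84+0.049·22.6) = 1.207
  r_corr = 0.3557 + 1.207 = 1.563 μm/a
  mass loss = 1.563 μm/a × 8.96 g/cm³ = 14 g·m⁻²·a⁻¹
Ordering by g·m⁻²·a⁻¹: copper (14) > zinc (9.19)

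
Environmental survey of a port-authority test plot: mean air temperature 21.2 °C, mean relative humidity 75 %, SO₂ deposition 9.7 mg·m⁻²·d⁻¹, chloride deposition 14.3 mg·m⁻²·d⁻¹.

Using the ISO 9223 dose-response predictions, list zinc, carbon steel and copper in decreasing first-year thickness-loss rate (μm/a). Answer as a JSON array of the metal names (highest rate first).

["carbon steel", "zinc", "copper"]

zinc: temperature factor f = -0.071·(11.2) = -0.7952
  SO₂ term: 0.0129·9.7^0.44·exp(0.046·75-0.7952) = 0.4986
  Sd branch = 0.0175·Sd^0.57·e^(0.008·RH+0.085·T) = 0.8806 μm/a
  r_corr = 0.4986 + 0.8806 = 1.379 μm/a
carbon steel: temperature factor f = -0.054·(11.2) = -0.6048
  Pd branch = 1.77·Pd^0.52·e^(0.02·RH+f) = 14.12 μm/a
  Sd branch = 0.102·Sd^0.62·e^(0.033·RH+0.04·T) = 14.73 μm/a
  r_corr = 14.12 + 14.73 = 28.85 μm/a
copper: f(T) = -0.080·(T−10) [T>10 °C] = -0.8960
  SO₂ term: 0.0053·9.7^0.26·exp(0.059·75-0.8960) = 0.3262
  Sd branch = 0.01025·Sd^0.27·e^(0.036·RH+0.049·T) = 0.8839 μm/a
  r_corr = 0.3262 + 0.8839 = 1.21 μm/a
Ordering by μm/a: carbon steel (28.8) > zinc (1.38) > copper (1.21)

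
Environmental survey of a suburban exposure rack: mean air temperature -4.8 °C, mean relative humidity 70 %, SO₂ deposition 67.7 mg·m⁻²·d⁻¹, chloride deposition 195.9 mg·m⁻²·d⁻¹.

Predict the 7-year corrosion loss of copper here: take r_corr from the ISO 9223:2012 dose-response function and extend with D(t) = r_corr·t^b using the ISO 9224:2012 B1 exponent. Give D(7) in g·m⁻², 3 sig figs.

copper: f(T) = +0.126·(T−10) [T≤10 °C] = -1.8648
  sulphur-dioxide contribution → 0.1528 μm/a
  chloride contribution → 0.4186 μm/a
  ⇒ r_corr(copper) = 0.5714 μm/a
Long-term exponent b (ISO 9224 Table 2, B1) = 0.667
  D(7) = 0.5714 × 7^0.667 = 0.5714 × 3.662 = 2.092 μm
  Mass loss = 2.092 μm × 8.96 g/cm³ = 18.75 g·m⁻²

D(7) = 18.7 g·m⁻²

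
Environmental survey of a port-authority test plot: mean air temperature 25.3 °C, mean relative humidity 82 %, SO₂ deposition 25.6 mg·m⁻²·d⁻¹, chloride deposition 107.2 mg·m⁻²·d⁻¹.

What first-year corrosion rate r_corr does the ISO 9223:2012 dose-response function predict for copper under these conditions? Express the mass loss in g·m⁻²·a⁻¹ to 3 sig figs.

r_corr = 25.6 g·m⁻²·a⁻¹

copper: T>10 °C ⇒ hinge -0.080·(25.3−10) = -1.2240
  Pd branch = 0.0053·Pd^0.26·e^(0.059·RH+f) = 0.457 μm/a
  Sd branch = 0.01025·Sd^0.27·e^(0.036·RH+0.049·T) = 2.395 μm/a
  sum: 0.457 + 2.395 → r_corr = 2.852 μm/a
Convert to mass loss: 2.852 μm/a × 8.96 g/cm³ = 25.55 g·m⁻²·a⁻¹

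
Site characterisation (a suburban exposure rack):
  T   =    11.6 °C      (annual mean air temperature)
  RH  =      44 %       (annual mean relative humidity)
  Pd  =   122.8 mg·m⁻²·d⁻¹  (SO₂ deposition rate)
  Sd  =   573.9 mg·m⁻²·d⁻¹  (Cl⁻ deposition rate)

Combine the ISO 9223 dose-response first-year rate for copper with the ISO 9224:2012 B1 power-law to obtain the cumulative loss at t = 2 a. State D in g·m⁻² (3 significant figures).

copper: T>10 °C ⇒ hinge -0.080·(11.6−10) = -0.1280
  SO₂ term: 0.0053·122.8^0.26·exp(0.059·44-0.1280) = 0.2184
  Sd branch = 0.01025·Sd^0.27·e^(0.036·RH+0.049·T) = 0.4902 μm/a
  r_corr = 0.2184 + 0.4902 = 0.7086 μm/a
ISO 9224: D(t) = r_corr · t^b with b = 0.667 (copper, B1)
  D(2) = 0.7086 × 2^0.667 = 0.7086 × 1.588 = 1.125 μm
  Mass loss = 1.125 μm × 8.96 g/cm³ = 10.08 g·m⁻²

D(2) = 10.1 g·m⁻²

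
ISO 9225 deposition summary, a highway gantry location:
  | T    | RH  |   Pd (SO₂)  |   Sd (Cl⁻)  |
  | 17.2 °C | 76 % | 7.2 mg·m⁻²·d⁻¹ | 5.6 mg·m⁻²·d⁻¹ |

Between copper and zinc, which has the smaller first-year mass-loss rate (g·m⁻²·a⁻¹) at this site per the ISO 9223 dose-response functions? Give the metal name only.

zinc

copper: f(T) = -0.080·(T−10) [T>10 °C] = -0.5760
  Pd branch = 0.0053·Pd^0.26·e^(0.059·RH+f) = 0.441 μm/a
  Sd branch = 0.01025·Sd^0.27·e^(0.036·RH+0.049·T) = 0.5848 μm/a
  r_corr = 0.441 + 0.5848 = 1.026 μm/a
  mass loss = 1.026 μm/a × 8.96 g/cm³ = 9.191 g·m⁻²·a⁻¹
zinc: temperature factor f = -0.071·(7.2) = -0.5112
  SO₂ term: 0.0129·7.2^0.44·exp(0.046·76-0.5112) = 0.6083
  Cl⁻ term: 0.0175·5.6^0.57·exp(0.008·76+0.085·17.2) = 0.3702
  sum: 0.6083 + 0.3702 → r_corr = 0.9785 μm/a
  mass loss = 0.9785 μm/a × 7.14 g/cm³ = 6.987 g·m⁻²·a⁻¹
Ordering by g·m⁻²·a⁻¹: copper (9.19) > zinc (6.99)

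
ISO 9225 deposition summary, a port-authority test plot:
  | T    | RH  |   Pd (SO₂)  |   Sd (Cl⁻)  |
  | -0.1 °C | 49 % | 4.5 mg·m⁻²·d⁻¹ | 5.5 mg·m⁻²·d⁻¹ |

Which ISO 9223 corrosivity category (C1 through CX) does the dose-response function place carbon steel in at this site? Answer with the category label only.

C2

carbon steel: T≤10 °C ⇒ hinge +0.150·(-0.1−10) = -1.5150
  Pd branch = 1.77·Pd^0.52·e^(0.02·RH+f) = 2.266 μm/a
  Sd branch = 0.102·Sd^0.62·e^(0.033·RH+0.04·T) = 1.473 μm/a
  sum: 2.266 + 1.473 → r_corr = 3.739 μm/a
Category bounds: 1.3…25 μm/a bracket r_corr ⇒ C2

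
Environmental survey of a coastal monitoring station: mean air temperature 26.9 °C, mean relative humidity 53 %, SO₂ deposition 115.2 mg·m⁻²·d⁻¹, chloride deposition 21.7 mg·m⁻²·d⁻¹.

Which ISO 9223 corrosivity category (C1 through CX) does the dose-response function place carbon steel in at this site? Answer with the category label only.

C3

carbon steel: T>10 °C ⇒ hinge -0.054·(26.9−10) = -0.9126
  SO₂ term: 1.77·115.2^0.52·exp(0.02·53-0.9126) = 24.21
  Cl⁻ term: 0.102·21.7^0.62·exp(0.033·53+0.04·26.9) = 11.59
  sum: 24.21 + 11.59 → r_corr = 35.8 μm/a
ISO 9223 Table 2 (carbon steel): 25 < 35.8 ≤ 50 μm/a ⇒ C3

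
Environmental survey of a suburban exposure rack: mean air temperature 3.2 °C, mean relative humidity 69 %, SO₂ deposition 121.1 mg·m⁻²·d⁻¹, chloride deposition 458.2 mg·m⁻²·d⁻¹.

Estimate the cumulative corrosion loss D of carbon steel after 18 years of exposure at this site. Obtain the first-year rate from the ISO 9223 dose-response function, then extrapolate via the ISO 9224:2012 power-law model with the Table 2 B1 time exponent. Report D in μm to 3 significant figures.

carbon steel: temperature factor f = +0.150·(-6.8) = -1.0200
  sulphur-dioxide contribution → 30.73 μm/a
  chloride contribution → 50.46 μm/a
  total first-year rate 81.19 μm/a
Long-term exponent b (ISO 9224 Table 2, B1) = 0.523
  D(18) = 81.19 × 18^0.523 = 81.19 × 4.534 = 368.1 μm

D(18) = 368 μm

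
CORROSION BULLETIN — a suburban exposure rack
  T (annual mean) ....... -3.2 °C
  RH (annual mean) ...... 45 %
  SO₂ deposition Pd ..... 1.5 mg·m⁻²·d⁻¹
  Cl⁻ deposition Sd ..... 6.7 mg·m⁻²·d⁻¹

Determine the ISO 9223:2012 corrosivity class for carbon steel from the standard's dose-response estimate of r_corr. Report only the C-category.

C2

carbon steel: T≤10 °C ⇒ hinge +0.150·(-3.2−10) = -1.9800
  sulphur-dioxide contribution → 0.7422 μm/a
  chloride contribution → 1.289 μm/a
  ⇒ r_corr(carbon steel) = 2.031 μm/a
2.03 μm/a falls in (1.3, 25] for carbon steel → category C2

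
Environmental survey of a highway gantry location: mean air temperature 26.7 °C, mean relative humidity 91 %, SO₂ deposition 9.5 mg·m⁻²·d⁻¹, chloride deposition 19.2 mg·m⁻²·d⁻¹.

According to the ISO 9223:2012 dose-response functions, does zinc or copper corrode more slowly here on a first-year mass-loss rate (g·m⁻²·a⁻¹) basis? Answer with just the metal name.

zinc

zinc: f(T) = -0.071·(T−10) [T>10 °C] = -1.1857
  SO₂ term: 0.0129·9.5^0.44·exp(0.046·91-1.1857) = 0.6979
  Cl⁻ term: 0.0175·19.2^0.57·exp(0.008·91+0.085·26.7) = 1.889
  r_corr = 0.6979 + 1.889 = 2.587 μm/a
  mass loss = 2.587 μm/a × 7.14 g/cm³ = 18.47 g·m⁻²·a⁻¹
copper: f(T) = -0.080·(T−10) [T>10 °C] = -1.3360
  SO₂ term: 0.0053·9.5^0.26·exp(0.059·91-1.3360) = 0.537
  Cl⁻ term: 0.01025·19.2^0.27·exp(0.036·91+0.049·26.7) = 2.229
  r_corr = 0.537 + 2.229 = 2.766 μm/a
  mass loss = 2.766 μm/a × 8.96 g/cm³ = 24.79 g·m⁻²·a⁻¹
Ordering by g·m⁻²·a⁻¹: copper (24.8) > zinc (18.5)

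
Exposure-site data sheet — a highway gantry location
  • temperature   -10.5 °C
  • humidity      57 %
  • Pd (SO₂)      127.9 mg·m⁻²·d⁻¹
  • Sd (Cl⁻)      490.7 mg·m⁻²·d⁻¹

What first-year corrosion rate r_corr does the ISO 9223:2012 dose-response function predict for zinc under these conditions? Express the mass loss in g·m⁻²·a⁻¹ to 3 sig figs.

r_corr = 7.68 g·m⁻²·a⁻¹

zinc: temperature factor f = +0.038·(-20.5) = -0.7790
  Pd branch = 0.0129·Pd^0.44·e^(0.046·RH+f) = 0.6887 μm/a
  Sd branch = 0.0175·Sd^0.57·e^(0.008·RH+0.085·T) = 0.3866 μm/a
  sum: 0.6887 + 0.3866 → r_corr = 1.075 μm/a
Convert to mass loss: 1.075 μm/a × 7.14 g/cm³ = 7.677 g·m⁻²·a⁻¹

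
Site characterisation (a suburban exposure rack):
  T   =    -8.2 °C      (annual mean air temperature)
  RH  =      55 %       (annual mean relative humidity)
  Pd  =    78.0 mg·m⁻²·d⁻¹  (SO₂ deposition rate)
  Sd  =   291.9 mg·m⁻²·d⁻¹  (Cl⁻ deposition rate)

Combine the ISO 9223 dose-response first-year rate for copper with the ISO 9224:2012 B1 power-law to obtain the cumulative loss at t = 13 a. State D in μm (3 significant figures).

copper: temperature factor f = +0.126·(-18.2) = -2.2932
  SO₂ term: 0.0053·78.0^0.26·exp(0.059·55-2.2932) = 0.04262
  Cl⁻ term: 0.01025·291.9^0.27·exp(0.036·55+0.049·-8.2) = 0.23
  sum: 0.04262 + 0.23 → r_corr = 0.2726 μm/a
Power-law: D(13) = r_corr · 13^0.667
  D(13) = 0.2726 × 13^0.667 = 0.2726 × 5.534 = 1.509 μm

D(13) = 1.51 μm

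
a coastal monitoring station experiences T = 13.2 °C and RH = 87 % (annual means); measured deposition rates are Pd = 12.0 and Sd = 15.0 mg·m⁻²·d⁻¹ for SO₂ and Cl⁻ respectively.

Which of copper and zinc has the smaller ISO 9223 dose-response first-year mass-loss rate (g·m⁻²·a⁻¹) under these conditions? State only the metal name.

zinc

copper: f(T) = -0.080·(T−10) [T>10 °C] = -0.2560
  Pd branch = 0.0053·Pd^0.26·e^(0.059·RH+f) = 1.327 μm/a
  Sd branch = 0.01025·Sd^0.27·e^(0.036·RH+0.049·T) = 0.9319 μm/a
  r_corr = 1.327 + 0.9319 = 2.259 μm/a
  mass loss = 2.259 μm/a × 8.96 g/cm³ = 20.24 g·m⁻²·a⁻¹
zinc: temperature factor f = -0.071·(3.2) = -0.2272
  Pd branch = 0.0129·Pd^0.44·e^(0.046·RH+f) = 1.678 μm/a
  Cl⁻ term: 0.0175·15.0^0.57·exp(0.008·87+0.085·13.2) = 0.5046
  sum: 1.678 + 0.5046 → r_corr = 2.183 μm/a
  mass loss = 2.183 μm/a × 7.14 g/cm³ = 15.58 g·m⁻²·a⁻¹
Ordering by g·m⁻²·a⁻¹: copper (20.2) > zinc (15.6)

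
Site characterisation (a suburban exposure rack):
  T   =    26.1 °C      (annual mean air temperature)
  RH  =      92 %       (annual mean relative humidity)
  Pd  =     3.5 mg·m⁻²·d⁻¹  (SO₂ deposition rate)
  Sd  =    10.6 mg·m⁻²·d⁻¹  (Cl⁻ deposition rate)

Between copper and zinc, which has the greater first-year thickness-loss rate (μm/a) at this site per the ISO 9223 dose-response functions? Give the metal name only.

copper

copper: f(T) = -0.080·(T−10) [T>10 °C] = -1.2880
  Pd branch = 0.0053·Pd^0.26·e^(0.059·RH+f) = 0.461 μm/a
  Cl⁻ term: 0.01025·10.6^0.27·exp(0.036·92+0.049·26.1) = 1.911
  sum: 0.461 + 1.911 → r_corr = 2.372 μm/a
zinc: temperature factor f = -0.071·(16.1) = -1.1431
  Pd branch = 0.0129·Pd^0.44·e^(0.046·RH+f) = 0.4914 μm/a
  Sd branch = 0.0175·Sd^0.57·e^(0.008·RH+0.085·T) = 1.29 μm/a
  sum: 0.4914 + 1.29 → r_corr = 1.781 μm/a
Ordering by μm/a: copper (2.37) > zinc (1.78)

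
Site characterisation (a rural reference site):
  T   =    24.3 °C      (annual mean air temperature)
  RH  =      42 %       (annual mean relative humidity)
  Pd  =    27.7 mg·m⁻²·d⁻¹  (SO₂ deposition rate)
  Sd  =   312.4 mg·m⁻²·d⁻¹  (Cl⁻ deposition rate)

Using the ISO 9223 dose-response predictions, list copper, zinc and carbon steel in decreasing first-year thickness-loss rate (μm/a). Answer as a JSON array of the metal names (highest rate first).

copper: f(T) = -0.080·(T−10) [T>10 °C] = -1.1440
  sulphur-dioxide contribution → 0.04772 μm/a
  chloride contribution → 0.7212 μm/a
  ⇒ r_corr(copper) = 0.7689 μm/a
zinc: temperature factor f = -0.071·(14.3) = -1.0153
  sulphur-dioxide contribution → 0.1391 μm/a
  chloride contribution → 5.105 μm/a
  total first-year rate 5.244 μm/a
carbon steel: T>10 °C ⇒ hinge -0.054·(24.3−10) = -0.7722
  sulphur-dioxide contribution → 10.65 μm/a
  chloride contribution → 37.97 μm/a
  total first-year rate 48.62 μm/a
Ordering by μm/a: carbon steel (48.6) > zinc (5.24) > copper (0.769)

["carbon steel", "zinc", "copper"]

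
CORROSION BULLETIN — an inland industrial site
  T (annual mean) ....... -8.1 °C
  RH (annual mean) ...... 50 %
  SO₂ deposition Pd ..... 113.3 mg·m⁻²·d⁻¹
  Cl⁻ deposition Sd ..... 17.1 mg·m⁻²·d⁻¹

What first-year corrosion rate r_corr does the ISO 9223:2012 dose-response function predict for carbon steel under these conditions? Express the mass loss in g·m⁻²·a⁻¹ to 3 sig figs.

carbon steel: T≤10 °C ⇒ hinge +0.150·(-8.1−10) = -2.7150
  SO₂ term: 1.77·113.3^0.52·exp(0.02·50-2.7150) = 3.727
  Sd branch = 0.102·Sd^0.62·e^(0.033·RH+0.04·T) = 2.233 μm/a
  r_corr = 3.727 + 2.233 = 5.96 μm/a
Convert to mass loss: 5.96 μm/a × 7.85 g/cm³ = 46.79 g·m⁻²·a⁻¹

r_corr = 46.8 g·m⁻²·a⁻¹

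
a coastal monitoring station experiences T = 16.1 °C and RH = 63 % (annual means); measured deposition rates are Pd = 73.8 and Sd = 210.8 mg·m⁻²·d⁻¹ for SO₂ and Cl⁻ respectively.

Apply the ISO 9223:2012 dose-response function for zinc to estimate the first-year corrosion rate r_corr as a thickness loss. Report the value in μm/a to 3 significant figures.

r_corr = 3.41 μm/a

zinc: temperature factor f = -0.071·(6.1) = -0.4331
  Pd branch = 0.0129·Pd^0.44·e^(0.046·RH+f) = 1.007 μm/a
  Sd branch = 0.0175·Sd^0.57·e^(0.008·RH+0.085·T) = 2.404 μm/a
  r_corr = 1.007 + 2.404 = 3.411 μm/a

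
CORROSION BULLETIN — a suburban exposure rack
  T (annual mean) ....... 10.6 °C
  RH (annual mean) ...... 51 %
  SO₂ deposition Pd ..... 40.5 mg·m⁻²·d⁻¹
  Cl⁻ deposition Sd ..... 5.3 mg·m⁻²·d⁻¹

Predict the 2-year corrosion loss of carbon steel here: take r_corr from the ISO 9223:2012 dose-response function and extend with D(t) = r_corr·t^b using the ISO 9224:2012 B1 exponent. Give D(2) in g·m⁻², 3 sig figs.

carbon steel: T>10 °C ⇒ hinge -0.054·(10.6−10) = -0.0324
  Pd branch = 1.77·Pd^0.52·e^(0.02·RH+f) = 32.57 μm/a
  Cl⁻ term: 0.102·5.3^0.62·exp(0.033·51+0.04·10.6) = 2.359
  r_corr = 32.57 + 2.359 = 34.92 μm/a
Long-term exponent b (ISO 9224 Table 2, B1) = 0.523
  D(2) = 34.92 × 2^0.523 = 34.92 × 1.437 = 50.18 μm
  Mass loss = 50.18 μm × 7.85 g/cm³ = 393.9 g·m⁻²

D(2) = 394 g·m⁻²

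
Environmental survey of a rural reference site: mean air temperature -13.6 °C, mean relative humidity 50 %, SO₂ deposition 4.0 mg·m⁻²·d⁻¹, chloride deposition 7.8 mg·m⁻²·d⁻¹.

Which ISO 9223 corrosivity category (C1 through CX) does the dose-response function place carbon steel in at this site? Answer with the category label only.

carbon steel: temperature factor f = +0.150·(-23.6) = -3.5400
  sulphur-dioxide contribution → 0.287 μm/a
  chloride contribution → 1.102 μm/a
  total first-year rate 1.389 μm/a
1.39 μm/a falls in (1.3, 25] for carbon steel → category C2

C2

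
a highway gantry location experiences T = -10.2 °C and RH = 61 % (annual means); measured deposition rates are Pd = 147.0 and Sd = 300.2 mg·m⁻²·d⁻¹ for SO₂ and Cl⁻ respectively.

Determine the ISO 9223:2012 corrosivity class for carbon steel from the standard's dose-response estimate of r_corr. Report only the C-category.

carbon steel: temperature factor f = +0.150·(-20.2) = -3.0300
  SO₂ term: 1.77·147.0^0.52·exp(0.02·61-3.0300) = 3.881
  Cl⁻ term: 0.102·300.2^0.62·exp(0.033·61+0.04·-10.2) = 17.44
  sum: 3.881 + 17.44 → r_corr = 21.32 μm/a
21.3 μm/a falls in (1.3, 25] for carbon steel → category C2

C2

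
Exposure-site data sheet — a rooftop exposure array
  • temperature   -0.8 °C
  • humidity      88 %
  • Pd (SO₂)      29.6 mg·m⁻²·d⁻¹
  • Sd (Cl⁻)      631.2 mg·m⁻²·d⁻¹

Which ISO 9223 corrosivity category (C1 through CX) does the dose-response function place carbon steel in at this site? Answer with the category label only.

carbon steel: temperature factor f = +0.150·(-10.8) = -1.6200
  sulphur-dioxide contribution → 11.85 μm/a
  chloride contribution → 98.17 μm/a
  total first-year rate 110 μm/a
ISO 9223 Table 2 (carbon steel): 80 < 110 ≤ 200 μm/a ⇒ C5

C5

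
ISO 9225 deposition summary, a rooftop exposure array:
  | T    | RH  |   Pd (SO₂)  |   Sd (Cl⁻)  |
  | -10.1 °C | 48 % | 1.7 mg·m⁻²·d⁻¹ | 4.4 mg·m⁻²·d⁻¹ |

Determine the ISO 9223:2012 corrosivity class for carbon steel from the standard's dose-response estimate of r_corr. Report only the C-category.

carbon steel: f(T) = +0.150·(T−10) [T≤10 °C] = -3.0150
  Pd branch = 1.77·Pd^0.52·e^(0.02·RH+f) = 0.2988 μm/a
  Sd branch = 0.102·Sd^0.62·e^(0.033·RH+0.04·T) = 0.8318 μm/a
  r_corr = 0.2988 + 0.8318 = 1.131 μm/a
ISO 9223 Table 2 (carbon steel): 0 < 1.13 ≤ 1.3 μm/a ⇒ C1

C1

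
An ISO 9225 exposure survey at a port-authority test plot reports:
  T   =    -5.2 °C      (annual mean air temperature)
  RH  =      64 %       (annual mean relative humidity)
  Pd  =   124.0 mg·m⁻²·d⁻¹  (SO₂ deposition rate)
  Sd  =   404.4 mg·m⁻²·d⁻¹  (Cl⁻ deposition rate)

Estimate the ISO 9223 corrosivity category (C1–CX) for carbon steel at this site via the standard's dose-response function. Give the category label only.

carbon steel: T≤10 °C ⇒ hinge +0.150·(-5.2−10) = -2.2800
  Pd branch = 1.77·Pd^0.52·e^(0.02·RH+f) = 7.985 μm/a
  Cl⁻ term: 0.102·404.4^0.62·exp(0.033·64+0.04·-5.2) = 28.3
  r_corr = 7.985 + 28.3 = 36.28 μm/a
Category bounds: 25…50 μm/a bracket r_corr ⇒ C3

C3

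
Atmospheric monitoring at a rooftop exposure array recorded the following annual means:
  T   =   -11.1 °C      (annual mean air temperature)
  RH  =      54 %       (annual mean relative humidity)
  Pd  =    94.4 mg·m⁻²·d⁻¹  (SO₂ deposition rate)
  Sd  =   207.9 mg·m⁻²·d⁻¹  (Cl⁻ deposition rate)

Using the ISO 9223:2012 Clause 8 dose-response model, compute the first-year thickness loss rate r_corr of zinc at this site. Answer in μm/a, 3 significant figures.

r_corr = 0.733 μm/a

zinc: T≤10 °C ⇒ hinge +0.038·(-11.1−10) = -0.8018
  Pd branch = 0.0129·Pd^0.44·e^(0.046·RH+f) = 0.513 μm/a
  Cl⁻ term: 0.0175·207.9^0.57·exp(0.008·54+0.085·-11.1) = 0.2198
  r_corr = 0.513 + 0.2198 = 0.7329 μm/a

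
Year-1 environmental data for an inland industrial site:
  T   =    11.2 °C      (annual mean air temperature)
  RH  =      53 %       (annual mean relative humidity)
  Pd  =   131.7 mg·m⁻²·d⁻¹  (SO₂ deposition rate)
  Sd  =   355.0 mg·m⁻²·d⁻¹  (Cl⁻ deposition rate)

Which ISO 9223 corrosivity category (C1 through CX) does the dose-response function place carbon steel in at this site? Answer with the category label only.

C5

carbon steel: f(T) = -0.054·(T−10) [T>10 °C] = -0.0648
  sulphur-dioxide contribution → 60.59 μm/a
  chloride contribution → 34.99 μm/a
  ⇒ r_corr(carbon steel) = 95.57 μm/a
ISO 9223 Table 2 (carbon steel): 80 < 95.6 ≤ 200 μm/a ⇒ C5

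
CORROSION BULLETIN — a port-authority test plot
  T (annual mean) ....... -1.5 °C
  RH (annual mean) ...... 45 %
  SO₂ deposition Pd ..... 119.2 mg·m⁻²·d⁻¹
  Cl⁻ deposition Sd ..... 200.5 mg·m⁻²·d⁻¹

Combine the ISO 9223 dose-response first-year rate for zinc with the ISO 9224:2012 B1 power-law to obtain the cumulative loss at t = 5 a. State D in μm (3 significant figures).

zinc: T≤10 °C ⇒ hinge +0.038·(-1.5−10) = -0.4370
  sulphur-dioxide contribution → 0.5412 μm/a
  chloride contribution → 0.4531 μm/a
  ⇒ r_corr(zinc) = 0.9943 μm/a
Long-term exponent b (ISO 9224 Table 2, B1) = 0.813
  D(5) = 0.9943 × 5^0.813 = 0.9943 × 3.701 = 3.679 μm

D(5) = 3.68 μm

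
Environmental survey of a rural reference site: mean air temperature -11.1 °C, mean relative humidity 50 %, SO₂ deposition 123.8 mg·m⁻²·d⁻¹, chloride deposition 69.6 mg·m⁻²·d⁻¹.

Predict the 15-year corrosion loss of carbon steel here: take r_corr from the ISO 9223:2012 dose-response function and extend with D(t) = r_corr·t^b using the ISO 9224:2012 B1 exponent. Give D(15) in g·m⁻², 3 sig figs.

D(15) = 234 g·m⁻²

carbon steel: temperature factor f = +0.150·(-21.1) = -3.1650
  Pd branch = 1.77·Pd^0.52·e^(0.02·RH+f) = 2.489 μm/a
  Sd branch = 0.102·Sd^0.62·e^(0.033·RH+0.04·T) = 4.729 μm/a
  r_corr = 2.489 + 4.729 = 7.218 μm/a
Power-law: D(15) = r_corr · 15^0.523
  D(15) = 7.218 × 15^0.523 = 7.218 × 4.122 = 29.75 μm
  Mass loss = 29.75 μm × 7.85 g/cm³ = 233.5 g·m⁻²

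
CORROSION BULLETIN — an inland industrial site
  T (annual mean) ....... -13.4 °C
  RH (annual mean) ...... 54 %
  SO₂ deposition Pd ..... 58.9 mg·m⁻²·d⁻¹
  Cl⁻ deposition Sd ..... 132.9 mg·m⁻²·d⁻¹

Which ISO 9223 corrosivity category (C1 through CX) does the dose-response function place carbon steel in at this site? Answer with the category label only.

C2

carbon steel: temperature factor f = +0.150·(-23.4) = -3.5100
  Pd branch = 1.77·Pd^0.52·e^(0.02·RH+f) = 1.297 μm/a
  Sd branch = 0.102·Sd^0.62·e^(0.033·RH+0.04·T) = 7.35 μm/a
  r_corr = 1.297 + 7.35 = 8.648 μm/a
Category bounds: 1.3…25 μm/a bracket r_corr ⇒ C2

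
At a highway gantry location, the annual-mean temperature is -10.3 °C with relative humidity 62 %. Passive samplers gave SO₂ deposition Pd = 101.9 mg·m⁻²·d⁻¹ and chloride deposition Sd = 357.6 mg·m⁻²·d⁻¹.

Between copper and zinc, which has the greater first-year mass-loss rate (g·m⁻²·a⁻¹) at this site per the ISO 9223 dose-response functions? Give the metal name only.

zinc

copper: f(T) = +0.126·(T−10) [T≤10 °C] = -2.5578
  sulphur-dioxide contribution → 0.05299 μm/a
  chloride contribution → 0.282 μm/a
  ⇒ r_corr(copper) = 0.335 μm/a
  mass loss = 0.335 μm/a × 8.96 g/cm³ = 3.002 g·m⁻²·a⁻¹
zinc: temperature factor f = +0.038·(-20.3) = -0.7714
  sulphur-dioxide contribution → 0.7903 μm/a
  chloride contribution → 0.3417 μm/a
  total first-year rate 1.132 μm/a
  mass loss = 1.132 μm/a × 7.14 g/cm³ = 8.082 g·m⁻²·a⁻¹
Ordering by g·m⁻²·a⁻¹: zinc (8.08) > copper (3)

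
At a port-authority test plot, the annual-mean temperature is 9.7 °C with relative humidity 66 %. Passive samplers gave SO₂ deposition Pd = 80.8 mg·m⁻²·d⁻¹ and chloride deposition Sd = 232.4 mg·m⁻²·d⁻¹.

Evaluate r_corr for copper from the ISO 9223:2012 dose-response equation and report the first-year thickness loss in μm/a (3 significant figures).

r_corr = 1.56 μm/a

copper: f(T) = +0.126·(T−10) [T≤10 °C] = -0.0378
  SO₂ term: 0.0053·80.8^0.26·exp(0.059·66-0.0378) = 0.7851
  Sd branch = 0.01025·Sd^0.27·e^(0.036·RH+0.049·T) = 0.7725 μm/a
  sum: 0.7851 + 0.7725 → r_corr = 1.558 μm/a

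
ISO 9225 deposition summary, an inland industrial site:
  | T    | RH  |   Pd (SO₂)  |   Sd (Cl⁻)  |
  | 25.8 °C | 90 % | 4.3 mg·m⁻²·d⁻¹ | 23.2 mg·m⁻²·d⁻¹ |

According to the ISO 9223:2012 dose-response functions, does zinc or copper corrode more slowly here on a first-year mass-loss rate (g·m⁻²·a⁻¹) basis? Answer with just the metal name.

zinc: f(T) = -0.071·(T−10) [T>10 °C] = -1.1218
  Pd branch = 0.0129·Pd^0.44·e^(0.046·RH+f) = 0.5013 μm/a
  Sd branch = 0.0175·Sd^0.57·e^(0.008·RH+0.085·T) = 1.934 μm/a
  sum: 0.5013 + 1.934 → r_corr = 2.435 μm/a
  mass loss = 2.435 μm/a × 7.14 g/cm³ = 17.39 g·m⁻²·a⁻¹
copper: T>10 °C ⇒ hinge -0.080·(25.8−10) = -1.2640
  SO₂ term: 0.0053·4.3^0.26·exp(0.059·90-1.2640) = 0.4427
  Sd branch = 0.01025·Sd^0.27·e^(0.036·RH+0.049·T) = 2.165 μm/a
  sum: 0.4427 + 2.165 → r_corr = 2.608 μm/a
  mass loss = 2.608 μm/a × 8.96 g/cm³ = 23.37 g·m⁻²·a⁻¹
Ordering by g·m⁻²·a⁻¹: copper (23.4) > zinc (17.4)

zinc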